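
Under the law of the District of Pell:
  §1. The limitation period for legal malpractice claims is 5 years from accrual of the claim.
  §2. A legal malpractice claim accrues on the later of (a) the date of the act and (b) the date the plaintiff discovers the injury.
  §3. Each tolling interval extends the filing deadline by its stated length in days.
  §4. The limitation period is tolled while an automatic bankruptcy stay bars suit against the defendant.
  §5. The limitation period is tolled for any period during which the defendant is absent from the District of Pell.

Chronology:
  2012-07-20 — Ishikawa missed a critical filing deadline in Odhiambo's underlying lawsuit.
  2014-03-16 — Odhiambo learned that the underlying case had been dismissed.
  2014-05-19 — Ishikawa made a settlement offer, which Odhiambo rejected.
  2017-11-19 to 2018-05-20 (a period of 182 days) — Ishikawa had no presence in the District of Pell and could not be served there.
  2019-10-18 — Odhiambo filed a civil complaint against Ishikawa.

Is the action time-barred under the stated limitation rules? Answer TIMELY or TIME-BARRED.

TIME-BARRED

Because discovery on 2014-03-16 post-dates the 2012-07-20 act, accrual under the later-of rule falls on 2014-03-16.
The untolled deadline — 5 years after 2014-03-16 — is 2019-03-16.
Because the defendant's absence from the jurisdiction ran from 2017-11-19 to 2018-05-20, the deadline is extended by 182 days to 2019-09-14.
The other events in the timeline have no effect on the limitation period under the stated rules.
Odhiambo filed on 2019-10-18, after the 2019-09-14 deadline, so the action is time-barred.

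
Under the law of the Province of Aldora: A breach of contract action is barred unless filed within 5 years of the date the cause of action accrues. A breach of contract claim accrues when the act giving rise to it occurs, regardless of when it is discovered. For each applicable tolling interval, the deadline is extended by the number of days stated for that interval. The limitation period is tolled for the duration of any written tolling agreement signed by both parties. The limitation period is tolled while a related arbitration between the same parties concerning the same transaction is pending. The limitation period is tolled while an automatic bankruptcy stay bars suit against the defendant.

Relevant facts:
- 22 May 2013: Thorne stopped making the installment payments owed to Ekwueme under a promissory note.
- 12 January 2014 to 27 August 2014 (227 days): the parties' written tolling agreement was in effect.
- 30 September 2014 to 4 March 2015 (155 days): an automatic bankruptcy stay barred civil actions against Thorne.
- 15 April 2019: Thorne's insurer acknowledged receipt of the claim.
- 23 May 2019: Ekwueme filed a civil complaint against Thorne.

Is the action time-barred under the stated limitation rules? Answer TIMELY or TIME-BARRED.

TIMELY

The cause of action accrued on 22 May 2013, the date of the act.
Adding the 5 years base period to 22 May 2013 gives a deadline of 22 May 2018, before any tolling.
The period was tolled for 227 days by the written tolling agreement (12 January 2014 to 27 August 2014), pushing the deadline to 4 January 2019.
The automatic bankruptcy stay from 30 September 2014 to 4 March 2015 tolled the period for 155 days, extending the deadline to 8 June 2019.
Nothing else in the chronology tolls or restarts the period.
The 23 May 2019 filing precedes the 8 June 2019 deadline; the claim is timely.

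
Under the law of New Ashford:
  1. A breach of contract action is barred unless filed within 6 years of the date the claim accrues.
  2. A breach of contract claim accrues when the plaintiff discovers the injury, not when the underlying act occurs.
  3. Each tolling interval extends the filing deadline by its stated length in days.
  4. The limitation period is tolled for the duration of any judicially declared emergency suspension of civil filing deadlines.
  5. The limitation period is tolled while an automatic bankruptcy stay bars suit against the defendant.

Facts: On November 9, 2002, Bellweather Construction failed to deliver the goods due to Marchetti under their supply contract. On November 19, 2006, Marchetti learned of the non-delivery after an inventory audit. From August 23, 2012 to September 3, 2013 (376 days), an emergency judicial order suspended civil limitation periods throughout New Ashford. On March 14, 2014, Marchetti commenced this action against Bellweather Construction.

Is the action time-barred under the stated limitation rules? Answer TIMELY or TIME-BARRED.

TIME-BARRED

The claim did not accrue until Marchetti discovered the injury on November 19, 2006; the November 9, 2002 act date does not start the clock under the stated rule.
Adding the 6 years base period to November 19, 2006 gives a deadline of November 19, 2012, before any tolling.
Because the emergency suspension of filing deadlines ran from August 23, 2012 to September 3, 2013, the deadline is extended by 376 days to November 30, 2013.
The March 14, 2014 filing falls after the November 30, 2013 deadline; the claim is time-barred.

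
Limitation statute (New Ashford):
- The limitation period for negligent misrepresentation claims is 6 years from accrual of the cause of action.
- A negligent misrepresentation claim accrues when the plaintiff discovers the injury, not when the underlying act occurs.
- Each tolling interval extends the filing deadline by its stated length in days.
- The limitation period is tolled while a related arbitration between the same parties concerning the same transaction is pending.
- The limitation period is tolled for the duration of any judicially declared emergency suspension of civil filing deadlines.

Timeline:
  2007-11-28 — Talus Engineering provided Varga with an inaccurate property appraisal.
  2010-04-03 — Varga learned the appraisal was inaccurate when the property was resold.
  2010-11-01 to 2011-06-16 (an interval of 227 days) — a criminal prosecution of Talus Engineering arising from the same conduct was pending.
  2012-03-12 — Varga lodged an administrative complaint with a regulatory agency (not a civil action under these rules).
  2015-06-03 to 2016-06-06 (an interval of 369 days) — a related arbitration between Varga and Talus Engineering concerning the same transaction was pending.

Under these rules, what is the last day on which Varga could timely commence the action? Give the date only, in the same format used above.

2017-04-07

Under the discovery rule, the claim accrued on 2010-04-03, when Varga discovered the injury — not on the 2007-11-28 date of the underlying act.
6 years from 2010-04-03 is 2016-04-03.
The pending related arbitration from 2015-06-03 to 2016-06-06 tolled the period for 369 days, extending the deadline to 2017-04-07.
No stated provision tolls the period for a criminal prosecution, so the interval from 2010-11-01 to 2011-06-16 has no effect on the deadline.
None of the other events listed affects the running of the period under the stated rules.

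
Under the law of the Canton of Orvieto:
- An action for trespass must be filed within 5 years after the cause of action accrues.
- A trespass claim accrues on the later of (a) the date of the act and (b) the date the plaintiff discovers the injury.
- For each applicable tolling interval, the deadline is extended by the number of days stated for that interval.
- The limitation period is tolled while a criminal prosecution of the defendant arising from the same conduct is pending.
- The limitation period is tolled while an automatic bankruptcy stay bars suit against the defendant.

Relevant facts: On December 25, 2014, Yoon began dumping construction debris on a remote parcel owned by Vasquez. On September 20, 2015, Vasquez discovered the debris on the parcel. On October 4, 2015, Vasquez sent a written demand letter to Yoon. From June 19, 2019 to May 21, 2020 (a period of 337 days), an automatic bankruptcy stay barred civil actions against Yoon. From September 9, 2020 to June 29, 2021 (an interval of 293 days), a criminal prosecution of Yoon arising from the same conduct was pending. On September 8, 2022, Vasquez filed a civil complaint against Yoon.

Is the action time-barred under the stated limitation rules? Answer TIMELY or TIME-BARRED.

Because discovery on September 20, 2015 post-dates the December 25, 2014 act, accrual under the later-of rule falls on September 20, 2015.
The untolled deadline — 5 years after September 20, 2015 — is September 20, 2020.
The period was tolled for 337 days by the automatic bankruptcy stay (June 19, 2019 to May 21, 2020), pushing the deadline to August 23, 2021.
The pending criminal prosecution from September 9, 2020 to June 29, 2021 tolled the period for 293 days, extending the deadline to June 12, 2022.
Nothing else in the chronology tolls or restarts the period.
Filing on September 8, 2022 missed the June 12, 2022 deadline — the action is time-barred.

TIME-BARRED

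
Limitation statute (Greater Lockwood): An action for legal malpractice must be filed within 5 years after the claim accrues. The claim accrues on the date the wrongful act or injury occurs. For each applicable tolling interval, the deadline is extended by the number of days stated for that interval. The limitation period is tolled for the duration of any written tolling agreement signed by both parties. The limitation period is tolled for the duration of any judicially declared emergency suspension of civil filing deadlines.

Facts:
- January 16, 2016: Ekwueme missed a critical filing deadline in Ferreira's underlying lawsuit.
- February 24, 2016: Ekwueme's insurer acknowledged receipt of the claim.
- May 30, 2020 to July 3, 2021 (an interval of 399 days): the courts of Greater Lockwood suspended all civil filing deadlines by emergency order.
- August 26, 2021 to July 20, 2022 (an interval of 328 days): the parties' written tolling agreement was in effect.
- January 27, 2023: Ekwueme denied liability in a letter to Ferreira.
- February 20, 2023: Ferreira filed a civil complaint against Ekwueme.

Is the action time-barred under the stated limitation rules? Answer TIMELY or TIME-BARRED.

TIME-BARRED

The claim accrued on January 16, 2016, when the wrongful act occurred.
The untolled deadline — 5 years after January 16, 2016 — is January 16, 2021.
The emergency suspension of filing deadlines from May 30, 2020 to July 3, 2021 tolled the period for 399 days, extending the deadline to February 19, 2022.
Because the written tolling agreement ran from August 26, 2021 to July 20, 2022, the deadline is extended by 328 days to January 13, 2023.
Nothing else in the chronology tolls or restarts the period.
The February 20, 2023 filing falls after the January 13, 2023 deadline; the claim is time-barred.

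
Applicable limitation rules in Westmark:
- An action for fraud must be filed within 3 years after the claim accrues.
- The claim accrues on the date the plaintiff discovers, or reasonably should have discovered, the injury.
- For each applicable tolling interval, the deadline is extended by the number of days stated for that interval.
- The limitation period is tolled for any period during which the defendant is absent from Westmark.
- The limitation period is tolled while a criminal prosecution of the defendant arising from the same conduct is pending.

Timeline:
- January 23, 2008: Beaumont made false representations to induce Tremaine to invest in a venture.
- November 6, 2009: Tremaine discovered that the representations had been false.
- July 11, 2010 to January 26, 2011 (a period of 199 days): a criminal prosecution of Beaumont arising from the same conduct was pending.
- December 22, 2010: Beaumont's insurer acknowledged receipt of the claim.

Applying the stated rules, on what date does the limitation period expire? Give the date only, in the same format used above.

Under the discovery rule, the claim accrued on November 6, 2009, when Tremaine discovered the injury — not on the January 23, 2008 date of the underlying act.
3 years from November 6, 2009 is November 6, 2012.
The pending criminal prosecution from July 11, 2010 to January 26, 2011 tolled the period for 199 days, extending the deadline to May 24, 2013.
The other events in the timeline have no effect on the limitation period under the stated rules.

May 24, 2013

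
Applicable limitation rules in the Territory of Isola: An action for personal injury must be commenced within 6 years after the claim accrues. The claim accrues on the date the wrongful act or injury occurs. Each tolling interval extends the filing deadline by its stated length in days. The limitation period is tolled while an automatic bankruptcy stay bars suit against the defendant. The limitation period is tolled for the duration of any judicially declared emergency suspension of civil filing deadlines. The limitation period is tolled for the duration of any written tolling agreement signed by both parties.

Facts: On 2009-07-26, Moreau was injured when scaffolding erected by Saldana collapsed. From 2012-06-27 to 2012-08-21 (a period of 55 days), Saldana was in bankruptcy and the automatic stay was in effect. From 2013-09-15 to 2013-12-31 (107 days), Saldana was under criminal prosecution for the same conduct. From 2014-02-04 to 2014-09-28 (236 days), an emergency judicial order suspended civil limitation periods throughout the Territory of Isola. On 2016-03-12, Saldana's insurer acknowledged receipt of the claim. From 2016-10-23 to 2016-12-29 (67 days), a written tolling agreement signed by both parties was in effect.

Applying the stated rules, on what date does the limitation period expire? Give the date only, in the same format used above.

2016-05-12

The claim accrued on 2009-07-26, when the wrongful act occurred.
The untolled deadline — 6 years after 2009-07-26 — is 2015-07-26.
The automatic bankruptcy stay from 2012-06-27 to 2012-08-21 tolled the period for 55 days, extending the deadline to 2015-09-19.
The emergency suspension of filing deadlines from 2014-02-04 to 2014-09-28 tolled the period for 236 days, extending the deadline to 2016-05-12.
By the time the written tolling agreement began on 2016-10-23, the limitation period had already expired on 2016-05-12; that interval cannot revive it.
Although a criminal prosecution ran from 2013-09-15 to 2013-12-31, the stated rules do not make that a tolling event, so it is disregarded.
The other events in the timeline have no effect on the limitation period under the stated rules.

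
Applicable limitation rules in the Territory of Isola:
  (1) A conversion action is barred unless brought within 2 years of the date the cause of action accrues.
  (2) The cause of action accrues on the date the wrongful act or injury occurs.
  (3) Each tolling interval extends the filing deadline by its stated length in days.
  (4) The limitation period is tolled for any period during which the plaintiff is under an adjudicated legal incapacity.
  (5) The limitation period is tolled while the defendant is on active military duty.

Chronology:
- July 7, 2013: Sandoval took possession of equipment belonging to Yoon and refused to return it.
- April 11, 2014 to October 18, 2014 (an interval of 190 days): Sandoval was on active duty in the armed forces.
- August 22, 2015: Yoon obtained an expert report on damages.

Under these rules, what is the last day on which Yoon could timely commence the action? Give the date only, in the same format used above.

The limitation period began to run on July 7, 2013.
Adding the 2 years base period to July 7, 2013 gives a deadline of July 7, 2015, before any tolling.
Because the defendant's active military service ran from April 11, 2014 to October 18, 2014, the deadline is extended by 190 days to January 13, 2016.
None of the other events listed affects the running of the period under the stated rules.

January 13, 2016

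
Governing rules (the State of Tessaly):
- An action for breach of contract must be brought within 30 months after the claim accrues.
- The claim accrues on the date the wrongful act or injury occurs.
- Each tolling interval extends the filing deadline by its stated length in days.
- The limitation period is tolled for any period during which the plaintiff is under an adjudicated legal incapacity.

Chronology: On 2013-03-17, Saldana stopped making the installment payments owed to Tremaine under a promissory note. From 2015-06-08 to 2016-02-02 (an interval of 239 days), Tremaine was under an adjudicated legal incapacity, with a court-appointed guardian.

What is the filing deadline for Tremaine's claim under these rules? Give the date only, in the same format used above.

2016-05-13

The claim accrued on 2013-03-17, the date of the act.
Adding the 30 months base period to 2013-03-17 gives a deadline of 2015-09-17, before any tolling.
The period was tolled for 239 days by the plaintiff's legal incapacity (2015-06-08 to 2016-02-02), pushing the deadline to 2016-05-13.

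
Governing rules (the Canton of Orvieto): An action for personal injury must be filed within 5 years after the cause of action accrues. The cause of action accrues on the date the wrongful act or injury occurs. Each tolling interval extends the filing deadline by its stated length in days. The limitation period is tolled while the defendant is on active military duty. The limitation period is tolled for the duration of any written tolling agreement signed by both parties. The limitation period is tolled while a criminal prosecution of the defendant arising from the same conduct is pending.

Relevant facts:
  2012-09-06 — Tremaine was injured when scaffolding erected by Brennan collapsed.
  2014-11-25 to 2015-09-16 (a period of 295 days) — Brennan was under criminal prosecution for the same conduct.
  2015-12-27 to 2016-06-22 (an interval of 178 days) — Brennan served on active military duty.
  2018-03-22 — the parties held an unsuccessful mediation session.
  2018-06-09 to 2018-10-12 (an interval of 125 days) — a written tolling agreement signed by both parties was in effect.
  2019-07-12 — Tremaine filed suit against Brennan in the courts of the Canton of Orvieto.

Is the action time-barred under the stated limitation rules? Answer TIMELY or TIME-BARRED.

The cause of action accrued on 2012-09-06, the date of the act.
The untolled deadline — 5 years after 2012-09-06 — is 2017-09-06.
The pending criminal prosecution from 2014-11-25 to 2015-09-16 tolled the period for 295 days, extending the deadline to 2018-06-28.
Because the defendant's active military service ran from 2015-12-27 to 2016-06-22, the deadline is extended by 178 days to 2018-12-23.
The period was tolled for 125 days by the written tolling agreement (2018-06-09 to 2018-10-12), pushing the deadline to 2019-04-27.
Nothing else in the chronology tolls or restarts the period.
The 2019-07-12 filing falls after the 2019-04-27 deadline; the claim is time-barred.

TIME-BARRED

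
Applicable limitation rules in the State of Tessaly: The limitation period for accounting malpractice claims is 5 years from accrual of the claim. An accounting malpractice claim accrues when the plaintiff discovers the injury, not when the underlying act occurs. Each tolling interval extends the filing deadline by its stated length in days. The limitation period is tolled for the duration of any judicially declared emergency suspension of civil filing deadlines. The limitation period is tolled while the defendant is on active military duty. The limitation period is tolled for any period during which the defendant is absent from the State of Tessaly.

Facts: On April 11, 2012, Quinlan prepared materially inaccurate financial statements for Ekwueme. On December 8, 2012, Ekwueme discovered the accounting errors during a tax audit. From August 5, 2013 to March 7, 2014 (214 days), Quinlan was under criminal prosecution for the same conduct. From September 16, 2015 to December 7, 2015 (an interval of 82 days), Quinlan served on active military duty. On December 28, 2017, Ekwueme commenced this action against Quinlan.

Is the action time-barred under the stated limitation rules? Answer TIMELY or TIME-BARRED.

TIMELY

Under the discovery rule, the claim accrued on December 8, 2012, when Ekwueme discovered the injury — not on the April 11, 2012 date of the underlying act.
The untolled deadline — 5 years after December 8, 2012 — is December 8, 2017.
The defendant's active military service from September 16, 2015 to December 7, 2015 tolled the period for 82 days, extending the deadline to February 28, 2018.
The pending criminal prosecution from August 5, 2013 to March 7, 2014 does not toll the period, because no stated rule makes a criminal prosecution a tolling event.
Filing on December 28, 2017 beat the February 28, 2018 deadline — the action is timely.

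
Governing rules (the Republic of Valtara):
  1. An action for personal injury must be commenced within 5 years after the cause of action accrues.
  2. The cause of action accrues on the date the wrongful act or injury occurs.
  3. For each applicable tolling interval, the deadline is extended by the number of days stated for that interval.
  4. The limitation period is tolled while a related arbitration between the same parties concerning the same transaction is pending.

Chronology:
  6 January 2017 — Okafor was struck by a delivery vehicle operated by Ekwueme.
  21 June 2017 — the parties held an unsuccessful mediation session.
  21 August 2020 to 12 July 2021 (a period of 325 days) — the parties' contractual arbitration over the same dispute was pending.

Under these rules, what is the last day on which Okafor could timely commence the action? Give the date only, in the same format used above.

27 November 2022

The limitation period began to run on 6 January 2017.
The untolled deadline — 5 years after 6 January 2017 — is 6 January 2022.
The period was tolled for 325 days by the pending related arbitration (21 August 2020 to 12 July 2021), pushing the deadline to 27 November 2022.
Nothing else in the chronology tolls or restarts the period.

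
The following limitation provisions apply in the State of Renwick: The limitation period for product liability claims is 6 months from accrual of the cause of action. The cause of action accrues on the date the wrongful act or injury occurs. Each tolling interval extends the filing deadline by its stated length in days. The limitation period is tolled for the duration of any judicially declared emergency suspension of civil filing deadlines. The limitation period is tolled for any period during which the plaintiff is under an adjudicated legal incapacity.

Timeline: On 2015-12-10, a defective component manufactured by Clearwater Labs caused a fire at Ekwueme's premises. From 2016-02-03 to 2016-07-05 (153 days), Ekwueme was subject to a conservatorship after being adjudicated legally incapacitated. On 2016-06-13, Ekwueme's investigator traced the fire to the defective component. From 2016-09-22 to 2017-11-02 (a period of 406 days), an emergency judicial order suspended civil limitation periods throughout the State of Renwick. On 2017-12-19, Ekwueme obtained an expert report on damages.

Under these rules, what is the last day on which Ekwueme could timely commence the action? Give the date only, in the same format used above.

The claim accrued on 2015-12-10, when the wrongful act occurred; under the stated occurrence rule the 2016-06-13 discovery does not delay accrual.
6 months from 2015-12-10 is 2016-06-10.
Because the plaintiff's legal incapacity ran from 2016-02-03 to 2016-07-05, the deadline is extended by 153 days to 2016-11-10.
Because the emergency suspension of filing deadlines ran from 2016-09-22 to 2017-11-02, the deadline is extended by 406 days to 2017-12-21.
None of the other events listed affects the running of the period under the stated rules.

2017-12-21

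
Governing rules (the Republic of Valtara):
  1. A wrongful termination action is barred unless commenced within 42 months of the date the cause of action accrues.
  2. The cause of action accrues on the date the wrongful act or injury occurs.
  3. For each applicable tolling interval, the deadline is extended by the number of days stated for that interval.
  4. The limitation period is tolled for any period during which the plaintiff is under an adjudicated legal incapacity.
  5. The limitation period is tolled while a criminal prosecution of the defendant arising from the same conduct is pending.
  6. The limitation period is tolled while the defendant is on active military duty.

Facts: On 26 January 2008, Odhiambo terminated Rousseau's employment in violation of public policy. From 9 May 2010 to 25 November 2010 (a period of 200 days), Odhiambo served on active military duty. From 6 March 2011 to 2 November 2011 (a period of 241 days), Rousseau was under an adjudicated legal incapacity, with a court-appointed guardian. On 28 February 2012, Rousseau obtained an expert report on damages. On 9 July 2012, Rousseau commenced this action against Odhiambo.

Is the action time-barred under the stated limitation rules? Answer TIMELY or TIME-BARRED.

TIMELY

The claim accrued on 26 January 2008, when the wrongful act occurred.
The untolled deadline — 42 months after 26 January 2008 — is 26 July 2011.
The period was tolled for 200 days by the defendant's active military service (9 May 2010 to 25 November 2010), pushing the deadline to 11 February 2012.
Because the plaintiff's legal incapacity ran from 6 March 2011 to 2 November 2011, the deadline is extended by 241 days to 9 October 2012.
None of the other events listed affects the running of the period under the stated rules.
Filing on 9 July 2012 beat the 9 October 2012 deadline — the action is timely.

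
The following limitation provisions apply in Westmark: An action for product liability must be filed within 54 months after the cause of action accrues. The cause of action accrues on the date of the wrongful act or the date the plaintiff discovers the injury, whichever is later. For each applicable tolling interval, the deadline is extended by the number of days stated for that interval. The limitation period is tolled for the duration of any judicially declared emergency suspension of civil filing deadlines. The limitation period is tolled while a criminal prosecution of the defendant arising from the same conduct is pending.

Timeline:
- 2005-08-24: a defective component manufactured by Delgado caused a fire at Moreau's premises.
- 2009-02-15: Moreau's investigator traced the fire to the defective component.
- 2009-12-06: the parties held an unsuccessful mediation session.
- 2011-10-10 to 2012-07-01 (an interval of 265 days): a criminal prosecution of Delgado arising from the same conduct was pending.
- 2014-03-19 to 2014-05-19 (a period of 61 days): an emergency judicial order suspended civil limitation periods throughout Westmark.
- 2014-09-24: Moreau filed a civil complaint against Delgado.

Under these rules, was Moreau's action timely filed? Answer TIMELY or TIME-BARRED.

TIME-BARRED

The claim accrued on 2009-02-15 — the later of the 2005-08-24 act and the 2009-02-15 discovery.
The untolled deadline — 54 months after 2009-02-15 — is 2013-08-15.
The pending criminal prosecution from 2011-10-10 to 2012-07-01 tolled the period for 265 days, extending the deadline to 2014-05-07.
The emergency suspension of filing deadlines from 2014-03-19 to 2014-05-19 tolled the period for 61 days, extending the deadline to 2014-07-07.
Nothing else in the chronology tolls or restarts the period.
Filing on 2014-09-24 missed the 2014-07-07 deadline — the action is time-barred.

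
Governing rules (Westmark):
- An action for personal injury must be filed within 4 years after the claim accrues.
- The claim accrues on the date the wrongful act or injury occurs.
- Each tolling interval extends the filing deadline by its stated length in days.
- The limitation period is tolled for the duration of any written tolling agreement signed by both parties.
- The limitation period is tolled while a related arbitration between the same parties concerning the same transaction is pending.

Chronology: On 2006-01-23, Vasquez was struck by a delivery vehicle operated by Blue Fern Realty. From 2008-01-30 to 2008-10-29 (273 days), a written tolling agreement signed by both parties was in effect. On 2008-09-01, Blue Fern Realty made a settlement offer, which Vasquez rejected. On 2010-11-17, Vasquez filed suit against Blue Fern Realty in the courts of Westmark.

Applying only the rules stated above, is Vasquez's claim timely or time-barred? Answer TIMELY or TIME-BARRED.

The limitation period began to run on 2006-01-23.
Adding the 4 years base period to 2006-01-23 gives a deadline of 2010-01-23, before any tolling.
Because the written tolling agreement ran from 2008-01-30 to 2008-10-29, the deadline is extended by 273 days to 2010-10-23.
The other events in the timeline have no effect on the limitation period under the stated rules.
Filing on 2010-11-17 missed the 2010-10-23 deadline — the action is time-barred.

TIME-BARRED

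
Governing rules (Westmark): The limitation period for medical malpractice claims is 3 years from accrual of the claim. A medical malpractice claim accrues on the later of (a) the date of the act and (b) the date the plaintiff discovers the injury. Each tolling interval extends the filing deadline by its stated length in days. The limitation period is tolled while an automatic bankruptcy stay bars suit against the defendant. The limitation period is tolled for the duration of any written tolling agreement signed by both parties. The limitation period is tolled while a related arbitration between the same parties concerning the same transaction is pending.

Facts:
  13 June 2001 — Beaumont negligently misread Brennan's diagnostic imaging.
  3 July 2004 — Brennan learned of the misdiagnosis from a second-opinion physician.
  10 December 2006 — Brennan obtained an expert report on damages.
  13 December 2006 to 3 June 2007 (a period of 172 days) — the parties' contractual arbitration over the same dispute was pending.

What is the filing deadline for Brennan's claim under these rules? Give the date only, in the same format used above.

Taking the later of the act (13 June 2001) and discovery (3 July 2004), the claim accrued on 3 July 2004.
3 years from 3 July 2004 is 3 July 2007.
The period was tolled for 172 days by the pending related arbitration (13 December 2006 to 3 June 2007), pushing the deadline to 22 December 2007.
None of the other events listed affects the running of the period under the stated rules.

22 December 2007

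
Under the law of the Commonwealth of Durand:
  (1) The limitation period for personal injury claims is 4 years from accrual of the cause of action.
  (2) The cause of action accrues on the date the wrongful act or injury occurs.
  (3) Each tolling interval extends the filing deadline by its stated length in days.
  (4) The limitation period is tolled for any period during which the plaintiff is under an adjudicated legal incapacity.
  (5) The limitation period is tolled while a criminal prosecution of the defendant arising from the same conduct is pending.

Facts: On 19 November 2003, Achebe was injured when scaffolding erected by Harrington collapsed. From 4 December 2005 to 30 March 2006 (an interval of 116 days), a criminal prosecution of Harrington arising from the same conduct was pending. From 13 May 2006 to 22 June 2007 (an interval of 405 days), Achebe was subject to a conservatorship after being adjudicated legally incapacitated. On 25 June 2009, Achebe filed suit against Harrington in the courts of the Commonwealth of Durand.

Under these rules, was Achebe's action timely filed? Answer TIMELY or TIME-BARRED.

The cause of action accrued on 19 November 2003, the date of the act.
4 years from 19 November 2003 is 19 November 2007.
The pending criminal prosecution from 4 December 2005 to 30 March 2006 tolled the period for 116 days, extending the deadline to 14 March 2008.
The period was tolled for 405 days by the plaintiff's legal incapacity (13 May 2006 to 22 June 2007), pushing the deadline to 23 April 2009.
Achebe filed on 25 June 2009, after the 23 April 2009 deadline, so the action is time-barred.

TIME-BARRED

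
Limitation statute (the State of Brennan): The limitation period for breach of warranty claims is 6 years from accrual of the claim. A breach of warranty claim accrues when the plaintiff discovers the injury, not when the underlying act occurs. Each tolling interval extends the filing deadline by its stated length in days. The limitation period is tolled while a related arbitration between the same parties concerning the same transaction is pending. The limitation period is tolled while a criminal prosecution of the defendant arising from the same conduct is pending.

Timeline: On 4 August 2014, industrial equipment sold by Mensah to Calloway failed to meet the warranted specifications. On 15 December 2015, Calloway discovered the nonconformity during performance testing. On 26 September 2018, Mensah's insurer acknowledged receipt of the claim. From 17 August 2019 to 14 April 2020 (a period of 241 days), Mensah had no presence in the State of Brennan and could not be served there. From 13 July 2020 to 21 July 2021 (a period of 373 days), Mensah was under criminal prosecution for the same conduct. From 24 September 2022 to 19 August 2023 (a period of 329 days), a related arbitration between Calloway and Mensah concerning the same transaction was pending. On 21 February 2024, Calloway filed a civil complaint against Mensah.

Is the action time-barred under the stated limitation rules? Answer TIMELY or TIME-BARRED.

The claim did not accrue until Calloway discovered the injury on 15 December 2015; the 4 August 2014 act date does not start the clock under the stated rule.
The untolled deadline — 6 years after 15 December 2015 — is 15 December 2021.
The pending criminal prosecution from 13 July 2020 to 21 July 2021 tolled the period for 373 days, extending the deadline to 23 December 2022.
The period was tolled for 329 days by the pending related arbitration (24 September 2022 to 19 August 2023), pushing the deadline to 17 November 2023.
Although the defendant's absence ran from 17 August 2019 to 14 April 2020, the stated rules do not make that a tolling event, so it is disregarded.
Nothing else in the chronology tolls or restarts the period.
Calloway filed on 21 February 2024, after the 17 November 2023 deadline, so the action is time-barred.

TIME-BARRED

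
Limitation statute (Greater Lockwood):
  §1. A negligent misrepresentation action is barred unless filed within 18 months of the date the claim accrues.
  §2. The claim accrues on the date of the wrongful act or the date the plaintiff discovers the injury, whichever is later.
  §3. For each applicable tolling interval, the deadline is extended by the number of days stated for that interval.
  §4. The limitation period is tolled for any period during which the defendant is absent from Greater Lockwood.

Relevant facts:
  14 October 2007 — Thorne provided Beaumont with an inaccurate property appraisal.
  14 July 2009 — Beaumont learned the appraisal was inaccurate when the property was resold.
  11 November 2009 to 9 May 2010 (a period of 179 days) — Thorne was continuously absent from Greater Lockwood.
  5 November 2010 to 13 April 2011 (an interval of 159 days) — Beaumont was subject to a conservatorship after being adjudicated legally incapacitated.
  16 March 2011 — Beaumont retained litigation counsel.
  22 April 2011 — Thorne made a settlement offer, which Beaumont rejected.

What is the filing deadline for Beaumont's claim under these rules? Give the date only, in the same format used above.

12 July 2011

Taking the later of the act (14 October 2007) and discovery (14 July 2009), the claim accrued on 14 July 2009.
18 months from 14 July 2009 is 14 January 2011.
Because the defendant's absence from the jurisdiction ran from 11 November 2009 to 9 May 2010, the deadline is extended by 179 days to 12 July 2011.
Although the plaintiff's incapacity ran from 5 November 2010 to 13 April 2011, the stated rules do not make that a tolling event, so it is disregarded.
Nothing else in the chronology tolls or restarts the period.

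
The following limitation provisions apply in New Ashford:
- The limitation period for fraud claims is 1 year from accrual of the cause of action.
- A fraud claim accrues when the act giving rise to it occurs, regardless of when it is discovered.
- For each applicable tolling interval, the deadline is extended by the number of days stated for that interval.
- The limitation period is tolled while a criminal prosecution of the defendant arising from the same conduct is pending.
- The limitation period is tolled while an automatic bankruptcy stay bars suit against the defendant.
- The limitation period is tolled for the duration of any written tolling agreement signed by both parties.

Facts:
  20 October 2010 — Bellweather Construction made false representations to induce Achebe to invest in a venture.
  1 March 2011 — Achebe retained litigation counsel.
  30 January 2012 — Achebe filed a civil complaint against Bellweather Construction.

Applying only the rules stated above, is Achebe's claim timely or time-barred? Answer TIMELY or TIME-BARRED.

TIME-BARRED

The limitation period began to run on 20 October 2010.
1 year from 20 October 2010 is 20 October 2011.
Nothing else in the chronology tolls or restarts the period.
Achebe filed on 30 January 2012, after the 20 October 2011 deadline, so the action is time-barred.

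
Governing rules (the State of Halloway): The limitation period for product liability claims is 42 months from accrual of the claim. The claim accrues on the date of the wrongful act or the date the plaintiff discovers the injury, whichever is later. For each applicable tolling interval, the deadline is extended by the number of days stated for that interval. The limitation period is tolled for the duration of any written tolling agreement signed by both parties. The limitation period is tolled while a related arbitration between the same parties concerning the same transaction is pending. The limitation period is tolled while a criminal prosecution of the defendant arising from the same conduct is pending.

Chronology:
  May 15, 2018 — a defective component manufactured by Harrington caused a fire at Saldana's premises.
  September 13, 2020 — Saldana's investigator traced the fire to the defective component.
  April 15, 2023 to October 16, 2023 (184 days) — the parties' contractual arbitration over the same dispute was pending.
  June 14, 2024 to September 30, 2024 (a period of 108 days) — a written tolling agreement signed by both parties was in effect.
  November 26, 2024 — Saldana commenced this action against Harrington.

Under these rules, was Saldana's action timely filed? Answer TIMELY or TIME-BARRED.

TIMELY

The claim accrued on September 13, 2020 — the later of the May 15, 2018 act and the September 13, 2020 discovery.
The untolled deadline — 42 months after September 13, 2020 — is March 13, 2024.
The pending related arbitration from April 15, 2023 to October 16, 2023 tolled the period for 184 days, extending the deadline to September 13, 2024.
Because the written tolling agreement ran from June 14, 2024 to September 30, 2024, the deadline is extended by 108 days to December 30, 2024.
Filing on November 26, 2024 beat the December 30, 2024 deadline — the action is timely.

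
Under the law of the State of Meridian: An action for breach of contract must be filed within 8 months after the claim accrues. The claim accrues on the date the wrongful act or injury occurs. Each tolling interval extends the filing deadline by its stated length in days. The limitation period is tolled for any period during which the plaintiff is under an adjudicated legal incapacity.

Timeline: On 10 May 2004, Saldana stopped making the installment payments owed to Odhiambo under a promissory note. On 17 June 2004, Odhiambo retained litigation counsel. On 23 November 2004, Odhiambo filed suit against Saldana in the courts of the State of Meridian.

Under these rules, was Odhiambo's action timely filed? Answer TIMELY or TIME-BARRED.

TIMELY

The limitation period began to run on 10 May 2004.
Adding the 8 months base period to 10 May 2004 gives a deadline of 10 January 2005, before any tolling.
Nothing else in the chronology tolls or restarts the period.
The 23 November 2004 filing precedes the 10 January 2005 deadline; the claim is timely.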